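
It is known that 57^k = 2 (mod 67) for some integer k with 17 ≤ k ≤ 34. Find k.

Compute 57^17 mod 67 = 12, then multiply by 57 repeatedly:
  57^17=12  57^18=14  57^19=61  57^20=60  57^21=3
  57^22=37  57^23=32  57^24=15  57^25=51  57^26=26
  57^27=8  57^28=54  57^29=63  57^30=40  57^31=2
Found 2 at exponent 31.

31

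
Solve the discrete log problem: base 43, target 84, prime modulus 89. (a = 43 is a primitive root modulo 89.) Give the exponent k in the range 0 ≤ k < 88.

Successive powers of 43 modulo 89:
  43^0=1  43^1=43  43^2=69  43^3=30  43^4=44  43^5=23
  43^6=10  43^7=74  43^8=67  43^9=33  43^10=84
So 43^10 ≡ 84 (mod 89), giving k = 10.

10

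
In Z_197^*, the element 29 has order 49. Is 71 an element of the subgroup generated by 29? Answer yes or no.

no

71 ∈ ⟨29⟩ iff 71^49 ≡ 1 (mod 197), since |⟨29⟩| = 49.
71^49 mod 197 = 14.
Since 14 ≠ 1, 71 does not lie in the subgroup.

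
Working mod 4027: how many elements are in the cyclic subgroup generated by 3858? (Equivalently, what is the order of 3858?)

The order of 3858 must divide p − 1 = 4026 = 2 · 3 · 11 · 61.
Divisors: 1, 2, 3, 6, 11, 22, 33, 61, 66, 122, 183, 366, 671, 1342, 2013, 4026.
Check each in increasing order: 3858^1 ≡ 3858;  3858^2 ≡ 372;  3858^3 ≡ 1564;  3858^6 ≡ 1707;  3858^11 ≡ 3489;  3858^22 ≡ 3527;  3858^33 ≡ 3218;  3858^61 ≡ 4026;  3858^66 ≡ 2107;  3858^122 ≡ 1.
Smallest exponent giving 1 is 122.

122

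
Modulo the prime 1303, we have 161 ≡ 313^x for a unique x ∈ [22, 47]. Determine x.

Compute 313^22 mod 1303 = 946, then multiply by 313 repeatedly:
  313^22=946  313^23=317  313^24=193  313^25=471  313^26=184
  313^27=260  313^28=594  313^29=896  313^30=303  313^31=1023
  313^32=964  313^33=739  313^34=676  313^35=502  313^36=766
  313^37=6  313^38=575  313^39=161
Found 161 at exponent 39.

39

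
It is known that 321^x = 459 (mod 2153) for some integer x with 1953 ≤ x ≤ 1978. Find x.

1964

Compute 321^1953 mod 2153 = 1396, then multiply by 321 repeatedly:
  321^1953=1396  321^1954=292  321^1955=1153  321^1956=1950  321^1957=1580
  321^1958=1225  321^1959=1379  321^1960=1294  321^1961=1998  321^1962=1917
  321^1963=1752  321^1964=459
Found 459 at exponent 1964.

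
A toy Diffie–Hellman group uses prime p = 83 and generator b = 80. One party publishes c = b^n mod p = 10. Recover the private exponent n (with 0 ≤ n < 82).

Baby-step giant-step with m = ceil(sqrt(82)) = 10.
Baby table (80^j mod 83 for j=0..9):
  0:1  1:80  2:9  3:56  4:81  5:6  6:65  7:54
  8:4  9:71
Giant step factor: 80^(-10) ≡ 30 (mod 83).
Scan 10·30^i mod 83 for i = 0, 1, …:
  i=0: 10   i=1: 51   i=2: 36   i=3: 1
Match at i=3, j=0: n = 3·10 + 0 = 30.

30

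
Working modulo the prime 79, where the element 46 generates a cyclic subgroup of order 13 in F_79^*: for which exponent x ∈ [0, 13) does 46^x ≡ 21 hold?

7

Successive powers of 46 modulo 79:
  46^0=1  46^1=46  46^2=62  46^3=8  46^4=52  46^5=22
  46^6=64  46^7=21
So 46^7 ≡ 21 (mod 79), giving x = 7.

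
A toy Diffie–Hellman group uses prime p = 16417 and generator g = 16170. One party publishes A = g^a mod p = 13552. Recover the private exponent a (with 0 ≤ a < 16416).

Baby-step giant-step with m = ceil(sqrt(16416)) = 129.
Baby table (16170^j mod 16417 for j=0..128):
  0:1  1:16170  2:11758  3:1583  4:3007  5:12453  6:10505  7:15568
  8:12699  9:15411  10:2227  11:8109  12:16368  13:12103  14:14870  15:4518
  16:410  17:13649  18:10599  19:8767  20:1595  21:43  22:5796  23:13084
  24:2401  25:14382  26:10135  27:8456  28:12744  29:4296  30:5993  31:13676
  32:3930  33:14310  34:11502  35:15564  36:13687  37:1213  38:12312  39:12498
  40:15807  41:2917  42:1849  43:2973  44:4434  45:4741  46:10997  47:8963
  48:2434  49:6231  50:4141  51:11444  52:13473  53:4820  54:7901  55:2076
  56:12572  57:13946  58:2908  59:4072  60:12070  61:6604  62:10512  63:13839
  64:12920  65:10075  66:6859  67:13195  68:7818  69:6160  70:5261  71:13893
  72:15999  73:4744  74:10256  75:11403  76:7183  77:15252  78:8666  79:10125
  80:10926  81:10083  82:4883  83:8757  84:4065  85:13799  86:6383  87:15848
  88:9207  89:7834  90:2208  91:12802  92:6387  93:14860  94:6988  95:14166
  96:14236  97:13363  98:15573  99:11464  100:8533  101:10142  102:6727  103:12965
  104:15377  105:10625  106:2345  107:11797  108:8367  109:1893  110:8522  111:12859
  112:8725  113:11969  114:15134  115:4978  116:1709  117:4719  118:14  119:12959
  120:442  121:5745  122:9264  123:10172  124:15734  125:4531  126:13616  127:2333
  128:14761
Giant step factor: 16170^(-129) ≡ 4667 (mod 16417).
Scan 13552·4667^i mod 16417 for i = 0, 1, …:
  i=0: 13552   i=1: 8900   i=2: 1290   i=3: 11808
  i=4: 12484   i=5: 15312   i=6: 14320   i=7: 14250
  i=8: 15900   i=9: 460     …   i=54: 7277
  i=55: 11403
Match at i=55, j=75: a = 55·129 + 75 = 7170.

7170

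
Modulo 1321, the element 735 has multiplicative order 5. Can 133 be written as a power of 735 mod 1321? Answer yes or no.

⟨735⟩ has order 5; its elements mod 1321 are {1, 133, 516, 735, 1257}.
133 is in this set.

yes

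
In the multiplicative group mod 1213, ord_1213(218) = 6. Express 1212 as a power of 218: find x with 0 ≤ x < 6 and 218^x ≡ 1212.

3

Successive powers of 218 modulo 1213:
  218^0=1  218^1=218  218^2=217  218^3=1212
So 218^3 ≡ 1212 (mod 1213), giving x = 3.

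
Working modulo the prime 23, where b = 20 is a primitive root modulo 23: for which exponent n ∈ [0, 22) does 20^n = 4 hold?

Successive powers of 20 modulo 23:
  20^0=1  20^1=20  20^2=9  20^3=19  20^4=12  20^5=10
  20^6=16  20^7=21  20^8=6  20^9=5  20^10=8  20^11=22
  20^12=3  20^13=14  20^14=4
So 20^14 ≡ 4 (mod 23), giving n = 14.

14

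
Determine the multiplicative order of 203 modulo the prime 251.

250

The order of 203 must divide p − 1 = 250 = 2 · 5^3.
Divisors: 1, 2, 5, 10, 25, 50, 125, 250.
Check each in increasing order: 203^1 ≡ 203;  203^2 ≡ 45;  203^5 ≡ 188;  203^10 ≡ 204;  203^25 ≡ 138;  203^50 ≡ 219;  203^125 ≡ 250;  203^250 ≡ 1.
Smallest exponent giving 1 is 250.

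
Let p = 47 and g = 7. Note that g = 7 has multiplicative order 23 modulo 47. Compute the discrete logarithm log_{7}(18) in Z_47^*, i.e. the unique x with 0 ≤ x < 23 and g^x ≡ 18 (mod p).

Successive powers of 7 modulo 47:
  7^0=1  7^1=7  7^2=2  7^3=14  7^4=4  7^5=28
  7^6=8  7^7=9  7^8=16  7^9=18
So 7^9 ≡ 18 (mod 47), giving x = 9.

9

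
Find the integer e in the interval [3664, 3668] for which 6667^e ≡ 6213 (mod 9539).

Compute 6667^3664 mod 9539 = 575, then multiply by 6667 repeatedly:
  6667^3664=575  6667^3665=8386  6667^3666=1383  6667^3667=5787  6667^3668=6213
Found 6213 at exponent 3668.

3668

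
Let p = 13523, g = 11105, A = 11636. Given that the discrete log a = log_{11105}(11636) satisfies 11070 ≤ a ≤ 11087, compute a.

Compute 11105^11070 mod 13523 = 11568, then multiply by 11105 repeatedly:
  11105^11070=11568  11105^11071=7663  11105^11072=10899  11105^11073=2545  11105^11074=12678
  11105^11075=1237  11105^11076=11040  11105^11077=13205  11105^11078=11636
Found 11636 at exponent 11078.

11078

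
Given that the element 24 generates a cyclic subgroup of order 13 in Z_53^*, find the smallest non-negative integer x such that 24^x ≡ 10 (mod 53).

5

Successive powers of 24 modulo 53:
  24^0=1  24^1=24  24^2=46  24^3=44  24^4=49  24^5=10
So 24^5 ≡ 10 (mod 53), giving x = 5.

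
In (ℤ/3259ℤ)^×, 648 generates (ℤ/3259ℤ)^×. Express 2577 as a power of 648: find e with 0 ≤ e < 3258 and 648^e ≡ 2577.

492

Baby-step giant-step with m = ceil(sqrt(3258)) = 58.
Baby table (648^j mod 3259 for j=0..57):
  0:1  1:648  2:2752  3:623  4:2847  5:262  6:308  7:785
  8:276  9:2862  10:205  11:2480  12:353  13:614  14:274  15:1566
  16:1219  17:1234  18:1177  19:90  20:2917  21:3255  22:667  23:2028
  24:767  25:1648  26:2211  27:2027  28:119  29:2155  30:1588  31:2439
  32:3116  33:1847  34:803  35:2163  36:254  37:1642  38:1582  39:1810
  40:2899  41:1368  42:16  43:591  44:1665  45:191  46:3185  47:933
  48:1669  49:2783  50:1157  51:166  52:21  53:572  54:2389  55:47
  56:1125  57:2243
Giant step factor: 648^(-58) ≡ 2542 (mod 3259).
Scan 2577·2542^i mod 3259 for i = 0, 1, …:
  i=0: 2577   i=1: 144   i=2: 1040   i=3: 631
  i=4: 574   i=5: 2335   i=6: 931   i=7: 568
  i=8: 119
Match at i=8, j=28: e = 8·58 + 28 = 492.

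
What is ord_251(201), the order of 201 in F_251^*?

The order of 201 must divide p − 1 = 250 = 2 · 5^3.
Divisors: 1, 2, 5, 10, 25, 50, 125, 250.
Check each in increasing order: 201^1 ≡ 201;  201^2 ≡ 241;  201^5 ≡ 20;  201^10 ≡ 149;  201^25 ≡ 1.
Smallest exponent giving 1 is 25.

25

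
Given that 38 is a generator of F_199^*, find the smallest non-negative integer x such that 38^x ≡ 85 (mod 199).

Successive powers of 38 modulo 199:
  38^0=1  38^1=38  38^2=51  38^3=147  38^4=14  38^5=134
  38^6=117  38^7=68  38^8=196  38^9=85
So 38^9 ≡ 85 (mod 199), giving x = 9.

9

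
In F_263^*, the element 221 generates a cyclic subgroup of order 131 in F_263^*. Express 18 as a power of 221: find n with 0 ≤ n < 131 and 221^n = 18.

120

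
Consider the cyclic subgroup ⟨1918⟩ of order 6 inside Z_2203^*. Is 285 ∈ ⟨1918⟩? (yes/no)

⟨1918⟩ has order 6; its elements mod 2203 are {1, 285, 286, 1917, 1918, 2202}.
285 is in this set.

yes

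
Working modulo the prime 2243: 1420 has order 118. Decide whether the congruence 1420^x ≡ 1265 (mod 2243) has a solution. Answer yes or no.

1265 ∈ ⟨1420⟩ iff 1265^118 ≡ 1 (mod 2243), since |⟨1420⟩| = 118.
1265^118 mod 2243 = 1333.
Since 1333 ≠ 1, 1265 does not lie in the subgroup.

no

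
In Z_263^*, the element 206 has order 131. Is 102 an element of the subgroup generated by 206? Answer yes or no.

yes

102 ∈ ⟨206⟩ iff 102^131 ≡ 1 (mod 263), since |⟨206⟩| = 131.
102^131 mod 263 = 1.
Since 1 = 1, 102 lies in the subgroup.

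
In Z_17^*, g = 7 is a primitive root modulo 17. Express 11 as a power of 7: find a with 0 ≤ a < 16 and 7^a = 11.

5

Successive powers of 7 modulo 17:
  7^0=1  7^1=7  7^2=15  7^3=3  7^4=4  7^5=11
So 7^5 ≡ 11 (mod 17), giving a = 5.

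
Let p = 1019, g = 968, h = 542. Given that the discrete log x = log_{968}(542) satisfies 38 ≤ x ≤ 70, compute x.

60

Compute 968^38 mod 1019 = 475, then multiply by 968 repeatedly:
  968^38=475  968^39=231  968^40=447  968^41=640  968^42=987
  968^43=613  968^44=326  968^45=697  968^46=118  968^47=96
  968^48=199  968^49=41  968^50=966  968^51=665  968^52=731
  968^53=422  968^54=896  968^55=159  968^56=43  968^57=864
  968^58=772  968^59=369  968^60=542
Found 542 at exponent 60.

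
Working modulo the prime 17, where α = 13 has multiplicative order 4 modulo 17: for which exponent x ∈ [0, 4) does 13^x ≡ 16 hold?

2

Successive powers of 13 modulo 17:
  13^0=1  13^1=13  13^2=16
So 13^2 ≡ 16 (mod 17), giving x = 2.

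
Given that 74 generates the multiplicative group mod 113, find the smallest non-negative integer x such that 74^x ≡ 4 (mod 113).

Baby-step giant-step with m = ceil(sqrt(112)) = 11.
Baby table (74^j mod 113 for j=0..10):
  0:1  1:74  2:52  3:6  4:105  5:86  6:36  7:65
  8:64  9:103  10:51
Giant step factor: 74^(-11) ≡ 108 (mod 113).
Scan 4·108^i mod 113 for i = 0, 1, …:
  i=0: 4   i=1: 93   i=2: 100   i=3: 65
Match at i=3, j=7: x = 3·11 + 7 = 40.

40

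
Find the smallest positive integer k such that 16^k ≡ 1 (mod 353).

The order of 16 must divide p − 1 = 352 = 2^5 · 11.
Divisors: 1, 2, 4, 8, 11, 16, 22, 32, 44, 88, 176, 352.
Check each in increasing order: 16^1 ≡ 16;  16^2 ≡ 256;  16^4 ≡ 231;  16^8 ≡ 58;  16^11 ≡ 352;  16^16 ≡ 187;  16^22 ≡ 1.
Smallest exponent giving 1 is 22.

22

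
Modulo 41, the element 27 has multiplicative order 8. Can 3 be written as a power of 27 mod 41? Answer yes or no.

yes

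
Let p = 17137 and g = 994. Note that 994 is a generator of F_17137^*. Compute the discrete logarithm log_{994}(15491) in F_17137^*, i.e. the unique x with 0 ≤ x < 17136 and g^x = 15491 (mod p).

Baby-step giant-step with m = ceil(sqrt(17136)) = 131.
Baby table (994^j mod 17137 for j=0..130):
  0:1  1:994  2:11227  3:3451  4:2894  5:14757  6:16323  7:13460
  8:12380  9:1354  10:9190  11:839  12:11390  13:11240  14:16373  15:11749
  16:8209  17:2534  18:16794  19:1798  20:4964  21:15897  22:1304  23:10901
  24:5010  25:10210  26:3636  27:15414  28:1038  29:3552  30:466  31:505
  32:4997  33:14425  34:11918  35:4825  36:14827  37:218  38:11048  39:14032
  40:15427  41:13960  42:12407  43:11055  44:3853  45:8331  46:3843  47:15528
  48:11532  49:15292  50:16866  51:4818  52:7869  53:7314  54:4028  55:10911
  56:14950  57:2521  58:3872  59:10080  60:11512  61:12549  62:15107  63:4346
  64:1400  65:3503  66:3171  67:15903  68:7268  69:9715  70:8579  71:10437
  72:6493  73:10530  74:13250  75:9284  76:8590  77:4234  78:10031  79:14217
  80:10810  81:241  82:16773  83:15198  84:9115  85:11974  86:9078  87:9470
  88:4967  89:1742  90:711  91:4117  92:13692  93:3070  94:1194  95:4383
  96:3904  97:7614  98:10899  99:3022  100:4893  101:13871  102:9626  103:5798
  104:5180  105:7820  106:10019  107:2289  108:13182  109:10240  110:16319  111:9484
  112:1746  113:4687  114:14751  115:10359  116:14646  117:8811  118:1127  119:6333
  120:5723  121:16315  122:5508  123:8249  124:8020  125:3175  126:2742  127:765
  128:6382  129:3018  130:917
Giant step factor: 994^(-131) ≡ 90 (mod 17137).
Scan 15491·90^i mod 17137 for i = 0, 1, …:
  i=0: 15491   i=1: 6093   i=2: 17123   i=3: 15877
  i=4: 6559   i=5: 7652   i=6: 3200   i=7: 13808
  i=8: 8856   i=9: 8738     …   i=50: 112
  i=51: 10080
Match at i=51, j=59: x = 51·131 + 59 = 6740.

6740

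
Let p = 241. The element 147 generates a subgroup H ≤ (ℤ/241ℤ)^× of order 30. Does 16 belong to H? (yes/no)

16 ∈ ⟨147⟩ iff 16^30 ≡ 1 (mod 241), since |⟨147⟩| = 30.
16^30 mod 241 = 1.
Since 1 = 1, 16 lies in the subgroup.

yes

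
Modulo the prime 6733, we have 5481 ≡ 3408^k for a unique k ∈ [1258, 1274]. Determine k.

Compute 3408^1258 mod 6733 = 3792, then multiply by 3408 repeatedly:
  3408^1258=3792  3408^1259=2509  3408^1260=6495  3408^1261=3589  3408^1262=4184
  3408^1263=5311  3408^1264=1584  3408^1265=5139  3408^1266=1179  3408^1267=5164
  3408^1268=5583  3408^1269=6139  3408^1270=2281  3408^1271=3766  3408^1272=1430
  3408^1273=5481
Found 5481 at exponent 1273.

1273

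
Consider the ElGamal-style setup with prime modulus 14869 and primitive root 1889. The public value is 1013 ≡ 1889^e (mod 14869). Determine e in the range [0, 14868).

6231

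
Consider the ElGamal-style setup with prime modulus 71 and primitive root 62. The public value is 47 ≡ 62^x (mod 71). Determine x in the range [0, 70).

17

Baby-step giant-step with m = ceil(sqrt(70)) = 9.
Baby table (62^j mod 71 for j=0..8):
  0:1  1:62  2:10  3:52  4:29  5:23  6:6  7:17
  8:60
Giant step factor: 62^(-9) ≡ 33 (mod 71).
Scan 47·33^i mod 71 for i = 0, 1, …:
  i=0: 47   i=1: 60
Match at i=1, j=8: x = 1·9 + 8 = 17.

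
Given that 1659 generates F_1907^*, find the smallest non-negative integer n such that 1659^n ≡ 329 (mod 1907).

157

Baby-step giant-step with m = ceil(sqrt(1906)) = 44.
Baby table (1659^j mod 1907 for j=0..43):
  0:1  1:1659  2:480  3:1101  4:1560  5:241  6:1256  7:1260
  8:268  9:281  10:871  11:1390  12:447  13:1657  14:976  15:141
  16:1265  17:935  18:774  19:655  20:1562  21:1652  22:309  23:1555
  24:1481  25:763  26:1476  27:96  28:983  29:312  30:811  31:1014
  32:252  33:435  34:819  35:937  36:278  37:1615  38:1857  39:958
  40:791  41:253  42:187  43:1299
Giant step factor: 1659^(-44) ≡ 888 (mod 1907).
Scan 329·888^i mod 1907 for i = 0, 1, …:
  i=0: 329   i=1: 381   i=2: 789   i=3: 763
Match at i=3, j=25: n = 3·44 + 25 = 157.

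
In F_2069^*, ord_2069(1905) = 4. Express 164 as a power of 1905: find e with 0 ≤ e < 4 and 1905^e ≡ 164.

3

Successive powers of 1905 modulo 2069:
  1905^0=1  1905^1=1905  1905^2=2068  1905^3=164
So 1905^3 ≡ 164 (mod 2069), giving e = 3.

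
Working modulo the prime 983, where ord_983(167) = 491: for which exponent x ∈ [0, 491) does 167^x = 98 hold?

140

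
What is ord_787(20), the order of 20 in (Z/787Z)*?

262

The order of 20 must divide p − 1 = 786 = 2 · 3 · 131.
Divisors: 1, 2, 3, 6, 131, 262, 393, 786.
Check each in increasing order: 20^1 ≡ 20;  20^2 ≡ 400;  20^3 ≡ 130;  20^6 ≡ 373;  20^131 ≡ 786;  20^262 ≡ 1.
Smallest exponent giving 1 is 262.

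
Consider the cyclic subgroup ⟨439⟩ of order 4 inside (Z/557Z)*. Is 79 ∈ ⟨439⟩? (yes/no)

no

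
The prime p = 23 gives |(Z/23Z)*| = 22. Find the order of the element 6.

11

The order of 6 must divide p − 1 = 22 = 2 · 11.
Divisors: 1, 2, 11, 22.
Check each in increasing order: 6^1 ≡ 6;  6^2 ≡ 13;  6^11 ≡ 1.
Smallest exponent giving 1 is 11.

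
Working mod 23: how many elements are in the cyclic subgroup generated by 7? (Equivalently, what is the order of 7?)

22

The order of 7 must divide p − 1 = 22 = 2 · 11.
Divisors: 1, 2, 11, 22.
Check each in increasing order: 7^1 ≡ 7;  7^2 ≡ 3;  7^11 ≡ 22;  7^22 ≡ 1.
Smallest exponent giving 1 is 22.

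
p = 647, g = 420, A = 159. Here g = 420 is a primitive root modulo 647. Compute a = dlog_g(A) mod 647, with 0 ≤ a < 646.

348

Baby-step giant-step with m = ceil(sqrt(646)) = 26.
Baby table (420^j mod 647 for j=0..25):
  0:1  1:420  2:416  3:30  4:307  5:187  6:253  7:152
  8:434  9:473  10:31  11:80  12:603  13:283  14:459  15:621
  16:79  17:183  18:514  19:429  20:314  21:539  22:577  23:362
  24:642  25:488
Giant step factor: 420^(-26) ≡ 256 (mod 647).
Scan 159·256^i mod 647 for i = 0, 1, …:
  i=0: 159   i=1: 590   i=2: 289   i=3: 226
  i=4: 273   i=5: 12   i=6: 484   i=7: 327
  i=8: 249   i=9: 338   i=10: 477   i=11: 476
  i=12: 220   i=13: 31
Match at i=13, j=10: a = 13·26 + 10 = 348.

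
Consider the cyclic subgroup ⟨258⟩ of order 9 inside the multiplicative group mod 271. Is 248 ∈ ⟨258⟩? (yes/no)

⟨258⟩ has order 9; its elements mod 271 are {1, 28, 106, 125, 169, 178, 242, 248, 258}.
248 is in this set.

yes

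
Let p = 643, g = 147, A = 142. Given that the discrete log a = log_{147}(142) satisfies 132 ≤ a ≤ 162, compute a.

Compute 147^132 mod 643 = 343, then multiply by 147 repeatedly:
  147^132=343  147^133=267  147^134=26  147^135=607  147^136=495
  147^137=106  147^138=150  147^139=188  147^140=630  147^141=18
  147^142=74  147^143=590  147^144=568  147^145=549  147^146=328
  147^147=634  147^148=606  147^149=348  147^150=359  147^151=47
  147^152=479  147^153=326  147^154=340  147^155=469  147^156=142
Found 142 at exponent 156.

156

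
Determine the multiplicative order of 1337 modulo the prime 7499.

3749

The order of 1337 must divide p − 1 = 7498 = 2 · 23 · 163.
Divisors: 1, 2, 23, 46, 163, 326, 3749, 7498.
Check each in increasing order: 1337^1 ≡ 1337;  1337^2 ≡ 2807;  1337^23 ≡ 7104;  1337^46 ≡ 6045;  1337^163 ≡ 1674;  1337^326 ≡ 5149;  1337^3749 ≡ 1.
Smallest exponent giving 1 is 3749.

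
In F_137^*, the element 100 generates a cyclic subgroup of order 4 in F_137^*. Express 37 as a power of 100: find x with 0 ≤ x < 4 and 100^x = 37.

3

Successive powers of 100 modulo 137:
  100^0=1  100^1=100  100^2=136  100^3=37
So 100^3 ≡ 37 (mod 137), giving x = 3.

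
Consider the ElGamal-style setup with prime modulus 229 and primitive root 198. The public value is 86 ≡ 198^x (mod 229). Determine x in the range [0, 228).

Baby-step giant-step with m = ceil(sqrt(228)) = 16.
Baby table (198^j mod 229 for j=0..15):
  0:1  1:198  2:45  3:208  4:193  5:200  6:212  7:69
  8:151  9:128  10:154  11:35  12:60  13:201  14:181  15:114
Giant step factor: 198^(-16) ≡ 37 (mod 229).
Scan 86·37^i mod 229 for i = 0, 1, …:
  i=0: 86   i=1: 205   i=2: 28   i=3: 120
  i=4: 89   i=5: 87   i=6: 13   i=7: 23
  i=8: 164   i=9: 114
Match at i=9, j=15: x = 9·16 + 15 = 159.

159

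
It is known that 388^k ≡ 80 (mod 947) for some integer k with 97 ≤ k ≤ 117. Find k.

117

Compute 388^97 mod 947 = 21, then multiply by 388 repeatedly:
  388^97=21  388^98=572  388^99=338  388^100=458  388^101=615
  388^102=923  388^103=158  388^104=696  388^105=153  388^106=650
  388^107=298  388^108=90  388^109=828  388^110=231  388^111=610
  388^112=877  388^113=303  388^114=136  388^115=683  388^116=791
  388^117=80
Found 80 at exponent 117.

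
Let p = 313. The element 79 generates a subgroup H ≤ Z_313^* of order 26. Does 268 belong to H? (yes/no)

no

268 ∈ ⟨79⟩ iff 268^26 ≡ 1 (mod 313), since |⟨79⟩| = 26.
268^26 mod 313 = 29.
Since 29 ≠ 1, 268 does not lie in the subgroup.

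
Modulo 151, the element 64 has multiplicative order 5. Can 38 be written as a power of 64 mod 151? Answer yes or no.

no

38 ∈ ⟨64⟩ iff 38^5 ≡ 1 (mod 151), since |⟨64⟩| = 5.
38^5 mod 151 = 32.
Since 32 ≠ 1, 38 does not lie in the subgroup.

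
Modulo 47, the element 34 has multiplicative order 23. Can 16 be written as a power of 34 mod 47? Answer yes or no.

16 ∈ ⟨34⟩ iff 16^23 ≡ 1 (mod 47), since |⟨34⟩| = 23.
16^23 mod 47 = 1.
Since 1 = 1, 16 lies in the subgroup.

yes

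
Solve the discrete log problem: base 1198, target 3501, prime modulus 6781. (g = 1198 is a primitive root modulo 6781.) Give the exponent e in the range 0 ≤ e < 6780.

Baby-step giant-step with m = ceil(sqrt(6780)) = 83.
Baby table (1198^j mod 6781 for j=0..82):
  0:1  1:1198  2:4413  3:4375  4:6318  5:1368  6:4643  7:1894
  8:4158  9:4030  10:6649  11:4608  12:650  13:5666  14:87  15:2511
  16:4195  17:889  18:405  19:3739  20:3862  21:2034  22:2353  23:4779
  24:2078  25:817  26:2302  27:4710  28:788  29:1465  30:5572  31:2752
  32:1330  33:6586  34:3725  35:652  36:1281  37:2132  38:4480  39:3269
  40:3625  41:2910  42:746  43:5397  44:3313  45:2089  46:433  47:3378
  48:5368  49:2476  50:2951  51:2397  52:3243  53:6382  54:3449  55:2273
  56:3873  57:1650  58:3429  59:5437  60:3766  61:2303  62:5908  63:5201
  64:5840  65:5109  66:4120  67:5973  68:1699  69:1102  70:4682  71:1149
  72:6740  73:5130  74:2154  75:3712  76:5421  77:4941  78:6286  79:3718
  80:5828  81:4295  82:5412
Giant step factor: 1198^(-83) ≡ 1147 (mod 6781).
Scan 3501·1147^i mod 6781 for i = 0, 1, …:
  i=0: 3501   i=1: 1295   i=2: 326   i=3: 967
  i=4: 3846   i=5: 3712
Match at i=5, j=75: e = 5·83 + 75 = 490.

490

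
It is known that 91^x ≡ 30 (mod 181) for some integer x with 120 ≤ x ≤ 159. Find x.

Compute 91^120 mod 181 = 48, then multiply by 91 repeatedly:
  91^120=48  91^121=24  91^122=12  91^123=6  91^124=3
  91^125=92  91^126=46  91^127=23  91^128=102  91^129=51
  91^130=116  91^131=58  91^132=29  91^133=105  91^134=143
  91^135=162  91^136=81  91^137=131  91^138=156  91^139=78
  91^140=39  91^141=110  91^142=55  91^143=118  91^144=59
  91^145=120  91^146=60  91^147=30
Found 30 at exponent 147.

147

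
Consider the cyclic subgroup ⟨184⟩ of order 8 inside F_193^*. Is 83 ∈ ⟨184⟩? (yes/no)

no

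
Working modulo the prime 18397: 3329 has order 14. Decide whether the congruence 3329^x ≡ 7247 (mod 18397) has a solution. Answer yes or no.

7247 ∈ ⟨3329⟩ iff 7247^14 ≡ 1 (mod 18397), since |⟨3329⟩| = 14.
7247^14 mod 18397 = 1.
Since 1 = 1, 7247 lies in the subgroup.

yes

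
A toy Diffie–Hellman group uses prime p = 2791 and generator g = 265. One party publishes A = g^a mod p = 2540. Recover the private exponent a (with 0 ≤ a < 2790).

Baby-step giant-step with m = ceil(sqrt(2790)) = 53.
Baby table (265^j mod 2791 for j=0..52):
  0:1  1:265  2:450  3:2028  4:1548  5:2734  6:1641  7:2260
  8:1626  9:1076  10:458  11:1357  12:2357  13:2212  14:70  15:1804
  16:799  17:2410  18:2302  19:1592  20:439  21:1904  22:2180  23:2754
  24:1359  25:96  26:321  27:1335  28:2109  29:685  30:110  31:1240
  32:2053  33:2591  34:29  35:2103  36:1886  37:201  38:236  39:1138
  40:142  41:1347  42:2498  43:503  44:2118  45:279  46:1369  47:2746
  48:2030  49:2078  50:843  51:115  52:2565
Giant step factor: 265^(-53) ≡ 563 (mod 2791).
Scan 2540·563^i mod 2791 for i = 0, 1, …:
  i=0: 2540   i=1: 1028   i=2: 1027   i=3: 464
  i=4: 1669   i=5: 1871   i=6: 1166   i=7: 573
  i=8: 1634   i=9: 1703   i=10: 1476   i=11: 2061
  i=12: 2078
Match at i=12, j=49: a = 12·53 + 49 = 685.

685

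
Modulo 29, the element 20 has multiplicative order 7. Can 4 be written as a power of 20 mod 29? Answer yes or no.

4 ∈ ⟨20⟩ iff 4^7 ≡ 1 (mod 29), since |⟨20⟩| = 7.
4^7 mod 29 = 28.
Since 28 ≠ 1, 4 does not lie in the subgroup.

no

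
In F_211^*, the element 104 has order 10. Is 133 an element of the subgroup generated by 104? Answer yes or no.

⟨104⟩ has order 10; its elements mod 211 are {1, 23, 55, 71, 104, 107, 140, 156, 188, 210}.
133 is not in this set.

no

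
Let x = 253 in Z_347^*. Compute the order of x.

346

The order of 253 must divide p − 1 = 346 = 2 · 173.
Divisors: 1, 2, 173, 346.
Check each in increasing order: 253^1 ≡ 253;  253^2 ≡ 161;  253^173 ≡ 346;  253^346 ≡ 1.
Smallest exponent giving 1 is 346.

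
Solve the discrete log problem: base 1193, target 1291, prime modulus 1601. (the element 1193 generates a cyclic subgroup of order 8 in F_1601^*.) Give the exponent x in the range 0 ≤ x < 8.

7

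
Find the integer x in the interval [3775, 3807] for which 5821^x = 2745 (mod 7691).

Compute 5821^3775 mod 7691 = 1972, then multiply by 5821 repeatedly:
  5821^3775=1972  5821^3776=4040  5821^3777=5453  5821^3778=1156  5821^3779=7142
  5821^3780=3727  5821^3781=6247  5821^3782=739  5821^3783=2450  5821^3784=2336
  5821^3785=168  5821^3786=1171  5821^3787=2165  5821^3788=4607  5821^3789=6521
  5821^3790=3656  5821^3791=579  5821^3792=1701  5821^3793=3204  5821^3794=7500
  5821^3795=3384  5821^3796=1613  5821^3797=6253  5821^3798=4901  5821^3799=2802
  5821^3800=5522  5821^3801=2873  5821^3802=3499  5821^3803=1911  5821^3804=2745
Found 2745 at exponent 3804.

3804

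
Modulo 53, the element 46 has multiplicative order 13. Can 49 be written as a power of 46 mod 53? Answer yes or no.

yes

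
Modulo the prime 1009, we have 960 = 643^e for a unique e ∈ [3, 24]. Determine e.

16

Compute 643^3 mod 1009 = 423, then multiply by 643 repeatedly:
  643^3=423  643^4=568  643^5=975  643^6=336  643^7=122
  643^8=753  643^9=868  643^10=147  643^11=684  643^12=897
  643^13=632  643^14=758  643^15=47  643^16=960
Found 960 at exponent 16.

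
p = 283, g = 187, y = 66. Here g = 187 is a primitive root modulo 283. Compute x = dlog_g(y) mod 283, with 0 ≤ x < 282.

Baby-step giant-step with m = ceil(sqrt(282)) = 17.
Baby table (187^j mod 283 for j=0..16):
  0:1  1:187  2:160  3:205  4:130  5:255  6:141  7:48
  8:203  9:39  10:218  11:14  12:71  13:259  14:40  15:122
  16:174
Giant step factor: 187^(-17) ≡ 202 (mod 283).
Scan 66·202^i mod 283 for i = 0, 1, …:
  i=0: 66   i=1: 31   i=2: 36   i=3: 197
  i=4: 174
Match at i=4, j=16: x = 4·17 + 16 = 84.

84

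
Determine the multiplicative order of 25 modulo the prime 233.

116

The order of 25 must divide p − 1 = 232 = 2^3 · 29.
Divisors: 1, 2, 4, 8, 29, 58, 116, 232.
Check each in increasing order: 25^1 ≡ 25;  25^2 ≡ 159;  25^4 ≡ 117;  25^8 ≡ 175;  25^29 ≡ 144;  25^58 ≡ 232;  25^116 ≡ 1.
Smallest exponent giving 1 is 116.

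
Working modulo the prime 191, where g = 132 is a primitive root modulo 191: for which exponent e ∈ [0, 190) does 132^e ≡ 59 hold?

Baby-step giant-step with m = ceil(sqrt(190)) = 14.
Baby table (132^j mod 191 for j=0..13):
  0:1  1:132  2:43  3:137  4:130  5:161  6:51  7:47
  8:92  9:111  10:136  11:189  12:118  13:105
Giant step factor: 132^(-14) ≡ 23 (mod 191).
Scan 59·23^i mod 191 for i = 0, 1, …:
  i=0: 59   i=1: 20   i=2: 78   i=3: 75
  i=4: 6   i=5: 138   i=6: 118
Match at i=6, j=12: e = 6·14 + 12 = 96.

96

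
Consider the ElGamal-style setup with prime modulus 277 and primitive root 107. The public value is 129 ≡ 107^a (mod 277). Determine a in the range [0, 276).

Baby-step giant-step with m = ceil(sqrt(276)) = 17.
Baby table (107^j mod 277 for j=0..16):
  0:1  1:107  2:92  3:149  4:154  5:135  6:41  7:232
  8:171  9:15  10:220  11:272  12:19  13:94  14:86  15:61
  16:156
Giant step factor: 107^(-17) ≡ 227 (mod 277).
Scan 129·227^i mod 277 for i = 0, 1, …:
  i=0: 129   i=1: 198   i=2: 72   i=3: 1
Match at i=3, j=0: a = 3·17 + 0 = 51.

51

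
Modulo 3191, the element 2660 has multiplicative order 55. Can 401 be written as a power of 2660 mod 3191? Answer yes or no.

401 ∈ ⟨2660⟩ iff 401^55 ≡ 1 (mod 3191), since |⟨2660⟩| = 55.
401^55 mod 3191 = 1784.
Since 1784 ≠ 1, 401 does not lie in the subgroup.

no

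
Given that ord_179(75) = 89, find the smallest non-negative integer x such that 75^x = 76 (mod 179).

2

Successive powers of 75 modulo 179:
  75^0=1  75^1=75  75^2=76
So 75^2 ≡ 76 (mod 179), giving x = 2.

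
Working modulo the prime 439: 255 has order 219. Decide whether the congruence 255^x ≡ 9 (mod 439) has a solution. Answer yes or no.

yes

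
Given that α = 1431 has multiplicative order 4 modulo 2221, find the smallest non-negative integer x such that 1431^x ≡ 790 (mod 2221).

3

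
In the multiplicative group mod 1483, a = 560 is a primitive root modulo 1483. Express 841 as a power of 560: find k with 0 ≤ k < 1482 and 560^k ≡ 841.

Baby-step giant-step with m = ceil(sqrt(1482)) = 39.
Baby table (560^j mod 1483 for j=0..38):
  0:1  1:560  2:687  3:623  4:375  5:897  6:1066  7:794
  8:1223  9:1217  10:823  11:1150  12:378  13:1094  14:161  15:1180
  16:865  17:942  18:1055  19:566  20:1081  21:296  22:1147  23:181
  24:516  25:1258  26:55  27:1140  28:710  29:156  30:1346  31:396
  32:793  33:663  34:530  35:200  36:775  37:964  38:28
Giant step factor: 560^(-39) ≡ 1401 (mod 1483).
Scan 841·1401^i mod 1483 for i = 0, 1, …:
  i=0: 841   i=1: 739   i=2: 205   i=3: 986
  i=4: 713   i=5: 854   i=6: 1156   i=7: 120
  i=8: 541   i=9: 128     …   i=26: 1363
  i=27: 942
Match at i=27, j=17: k = 27·39 + 17 = 1070.

1070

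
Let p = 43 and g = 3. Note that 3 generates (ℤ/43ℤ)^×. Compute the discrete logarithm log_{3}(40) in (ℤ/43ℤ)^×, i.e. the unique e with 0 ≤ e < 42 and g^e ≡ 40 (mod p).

Successive powers of 3 modulo 43:
  3^0=1  3^1=3  3^2=9  3^3=27  3^4=38  3^5=28
  3^6=41  3^7=37  3^8=25  3^9=32  3^10=10  3^11=30
  3^12=4  3^13=12  3^14=36  3^15=22  3^16=23  3^17=26
  3^18=35  3^19=19  3^20=14  3^21=42  3^22=40
So 3^22 ≡ 40 (mod 43), giving e = 22.

22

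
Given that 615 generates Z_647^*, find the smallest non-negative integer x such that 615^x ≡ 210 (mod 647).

119

Baby-step giant-step with m = ceil(sqrt(646)) = 26.
Baby table (615^j mod 647 for j=0..25):
  0:1  1:615  2:377  3:229  4:436  5:282  6:34  7:206
  8:525  9:22  10:590  11:530  12:509  13:534  14:381  15:101
  16:3  17:551  18:484  19:40  20:14  21:199  22:102  23:618
  24:281  25:66
Giant step factor: 615^(-26) ≡ 507 (mod 647).
Scan 210·507^i mod 647 for i = 0, 1, …:
  i=0: 210   i=1: 362   i=2: 433   i=3: 198
  i=4: 101
Match at i=4, j=15: x = 4·26 + 15 = 119.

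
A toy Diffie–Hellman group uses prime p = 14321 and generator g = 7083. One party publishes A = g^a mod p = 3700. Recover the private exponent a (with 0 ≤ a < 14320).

Baby-step giant-step with m = ceil(sqrt(14320)) = 120.
Baby table (7083^j mod 14321 for j=0..119):
  0:1  1:7083  2:2426  3:12479  4:13866  5:13781  6:13208  7:7492
  8:6531  9:2243  10:5180  11:13859  12:7163  13:10547  14:6065  15:9716
  16:6023  17:12971  18:4378  19:4409  20:9167  21:12768  22:12950  23:13166
  24:10747  25:4886  26:8002  27:9969  28:7897  29:10946  30:10945  31:3862
  32:1436  33:3278  34:3733  35:4273  36:5386  37:12215  38:5684  39:3441
  40:12582  41:13044  42:5881  43:9655  44:3590  45:8195  46:2172  47:3522
  48:13465  49:9056  50:14210  51:1442  52:2813  53:3968  54:7542  55:2656
  56:8975  57:13327  58:5430  59:8805  60:12181  61:8319  62:6883  63:3605
  64:14193  65:9920  66:4534  67:6640  68:956  69:11836  70:13575  71:531
  72:8971  73:13637  74:10047  75:1852  76:14001  77:10479  78:11335  79:2279
  80:2390  81:948  82:12456  83:8488  84:946  85:12611  86:3636  87:4630
  88:13521  89:4716  90:6856  91:12858  92:5975  93:2370  94:2498  95:6899
  96:2365  97:10046  98:9090  99:11575  100:12321  101:11790  102:2819  103:3503
  104:7777  105:5925  106:6245  107:10087  108:13073  109:10794  110:8404  111:7456
  112:9321  113:833  114:14208  115:1597  116:12282  117:7652  118:8452  119:3736
Giant step factor: 7083^(-120) ≡ 739 (mod 14321).
Scan 3700·739^i mod 14321 for i = 0, 1, …:
  i=0: 3700   i=1: 13310   i=2: 11884   i=3: 3503
Match at i=3, j=103: a = 3·120 + 103 = 463.

463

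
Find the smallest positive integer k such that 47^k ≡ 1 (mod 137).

The order of 47 must divide p − 1 = 136 = 2^3 · 17.
Divisors: 1, 2, 4, 8, 17, 34, 68, 136.
Check each in increasing order: 47^1 ≡ 47;  47^2 ≡ 17;  47^4 ≡ 15;  47^8 ≡ 88;  47^17 ≡ 96;  47^34 ≡ 37;  47^68 ≡ 136;  47^136 ≡ 1.
Smallest exponent giving 1 is 136.

136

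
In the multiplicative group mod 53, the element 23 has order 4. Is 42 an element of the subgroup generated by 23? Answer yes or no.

42 ∈ ⟨23⟩ iff 42^4 ≡ 1 (mod 53), since |⟨23⟩| = 4.
42^4 mod 53 = 13.
Since 13 ≠ 1, 42 does not lie in the subgroup.

no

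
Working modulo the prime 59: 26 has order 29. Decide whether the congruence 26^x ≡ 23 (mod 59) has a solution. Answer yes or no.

no

23 ∈ ⟨26⟩ iff 23^29 ≡ 1 (mod 59), since |⟨26⟩| = 29.
23^29 mod 59 = 58.
Since 58 ≠ 1, 23 does not lie in the subgroup.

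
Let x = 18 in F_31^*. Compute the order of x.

The order of 18 must divide p − 1 = 30 = 2 · 3 · 5.
Divisors: 1, 2, 3, 5, 6, 10, 15, 30.
Check each in increasing order: 18^1 ≡ 18;  18^2 ≡ 14;  18^3 ≡ 4;  18^5 ≡ 25;  18^6 ≡ 16;  18^10 ≡ 5;  18^15 ≡ 1.
Smallest exponent giving 1 is 15.

15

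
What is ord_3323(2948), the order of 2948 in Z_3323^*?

1661

The order of 2948 must divide p − 1 = 3322 = 2 · 11 · 151.
Divisors: 1, 2, 11, 22, 151, 302, 1661, 3322.
Check each in increasing order: 2948^1 ≡ 2948;  2948^2 ≡ 1059;  2948^11 ≡ 3197;  2948^22 ≡ 2584;  2948^151 ≡ 397;  2948^302 ≡ 1428;  2948^1661 ≡ 1.
Smallest exponent giving 1 is 1661.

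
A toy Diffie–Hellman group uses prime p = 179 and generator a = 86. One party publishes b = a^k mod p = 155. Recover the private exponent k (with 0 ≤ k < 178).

Baby-step giant-step with m = ceil(sqrt(178)) = 14.
Baby table (86^j mod 179 for j=0..13):
  0:1  1:86  2:57  3:69  4:27  5:174  6:107  7:73
  8:13  9:44  10:25  11:2  12:172  13:114
Giant step factor: 86^(-14) ≡ 48 (mod 179).
Scan 155·48^i mod 179 for i = 0, 1, …:
  i=0: 155   i=1: 101   i=2: 15   i=3: 4
  i=4: 13
Match at i=4, j=8: k = 4·14 + 8 = 64.

64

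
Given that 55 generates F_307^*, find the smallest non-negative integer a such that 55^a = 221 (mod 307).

Baby-step giant-step with m = ceil(sqrt(306)) = 18.
Baby table (55^j mod 307 for j=0..17):
  0:1  1:55  2:262  3:288  4:183  5:241  6:54  7:207
  8:26  9:202  10:58  11:120  12:153  13:126  14:176  15:163
  16:62  17:33
Giant step factor: 55^(-18) ≡ 216 (mod 307).
Scan 221·216^i mod 307 for i = 0, 1, …:
  i=0: 221   i=1: 151   i=2: 74   i=3: 20
  i=4: 22   i=5: 147   i=6: 131   i=7: 52
  i=8: 180   i=9: 198     …   i=14: 247
  i=15: 241
Match at i=15, j=5: a = 15·18 + 5 = 275.

275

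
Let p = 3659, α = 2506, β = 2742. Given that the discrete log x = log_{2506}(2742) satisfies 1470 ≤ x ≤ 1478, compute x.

Compute 2506^1470 mod 3659 = 3075, then multiply by 2506 repeatedly:
  2506^1470=3075  2506^1471=96  2506^1472=2741  2506^1473=1003  2506^1474=3444
  2506^1475=2742
Found 2742 at exponent 1475.

1475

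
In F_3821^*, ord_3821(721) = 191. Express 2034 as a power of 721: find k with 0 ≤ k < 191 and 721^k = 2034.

Baby-step giant-step with m = ceil(sqrt(191)) = 14.
Baby table (721^j mod 3821 for j=0..13):
  0:1  1:721  2:185  3:3471  4:3657  5:207  6:228  7:85
  8:149  9:441  10:818  11:1344  12:2311  13:275
Giant step factor: 721^(-14) ≡ 843 (mod 3821).
Scan 2034·843^i mod 3821 for i = 0, 1, …:
  i=0: 2034   i=1: 2854   i=2: 2513   i=3: 1625
  i=4: 1957   i=5: 2900   i=6: 3081   i=7: 2824
  i=8: 149
Match at i=8, j=8: k = 8·14 + 8 = 120.

120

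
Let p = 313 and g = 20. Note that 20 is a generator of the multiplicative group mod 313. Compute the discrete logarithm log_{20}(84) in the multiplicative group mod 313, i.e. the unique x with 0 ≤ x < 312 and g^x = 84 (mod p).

Baby-step giant-step with m = ceil(sqrt(312)) = 18.
Baby table (20^j mod 313 for j=0..17):
  0:1  1:20  2:87  3:175  4:57  5:201  6:264  7:272
  8:119  9:189  10:24  11:167  12:210  13:131  14:116  15:129
  16:76  17:268
Giant step factor: 20^(-18) ≡ 305 (mod 313).
Scan 84·305^i mod 313 for i = 0, 1, …:
  i=0: 84   i=1: 267   i=2: 55   i=3: 186
  i=4: 77   i=5: 10   i=6: 233   i=7: 14
  i=8: 201
Match at i=8, j=5: x = 8·18 + 5 = 149.

149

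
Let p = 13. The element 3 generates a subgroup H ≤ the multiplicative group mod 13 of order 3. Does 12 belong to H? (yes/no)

no

⟨3⟩ has order 3; its elements mod 13 are {1, 3, 9}.
12 is not in this set.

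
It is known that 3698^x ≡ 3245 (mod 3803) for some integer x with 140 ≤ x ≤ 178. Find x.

Compute 3698^140 mod 3803 = 1519, then multiply by 3698 repeatedly:
  3698^140=1519  3698^141=231  3698^142=2366  3698^143=2568  3698^144=373
  3698^145=2668  3698^146=1282  3698^147=2298  3698^148=2102  3698^149=3667
  3698^150=2871  3698^151=2785  3698^152=406  3698^153=3006  3698^154=19
  3698^155=1808  3698^156=310  3698^157=1677  3698^158=2656  3698^159=2542
  3698^160=3103  3698^161=1243  3698^162=2590  3698^163=1866  3698^164=1826
  3698^165=2223  3698^166=2371  3698^167=2043  3698^168=2256  3698^169=2709
  3698^170=780  3698^171=1766  3698^172=917  3698^173=2593  3698^174=1551
  3698^175=674  3698^176=1487  3698^177=3591  3698^178=3245
Found 3245 at exponent 178.

178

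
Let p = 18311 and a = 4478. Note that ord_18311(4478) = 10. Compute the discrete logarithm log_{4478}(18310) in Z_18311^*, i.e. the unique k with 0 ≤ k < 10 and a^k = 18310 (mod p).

Successive powers of 4478 modulo 18311:
  4478^0=1  4478^1=4478  4478^2=1939  4478^3=3428  4478^4=5966  4478^5=18310
So 4478^5 ≡ 18310 (mod 18311), giving k = 5.

5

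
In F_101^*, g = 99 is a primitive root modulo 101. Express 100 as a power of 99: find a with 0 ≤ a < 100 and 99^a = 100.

50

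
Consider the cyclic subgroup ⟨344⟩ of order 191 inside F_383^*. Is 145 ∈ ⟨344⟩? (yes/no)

no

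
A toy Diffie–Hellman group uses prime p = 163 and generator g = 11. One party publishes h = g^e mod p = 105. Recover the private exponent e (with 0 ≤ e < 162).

Baby-step giant-step with m = ceil(sqrt(162)) = 13.
Baby table (11^j mod 163 for j=0..12):
  0:1  1:11  2:121  3:27  4:134  5:7  6:77  7:32
  8:26  9:123  10:49  11:50  12:61
Giant step factor: 11^(-13) ≡ 103 (mod 163).
Scan 105·103^i mod 163 for i = 0, 1, …:
  i=0: 105   i=1: 57   i=2: 3   i=3: 146
  i=4: 42   i=5: 88   i=6: 99   i=7: 91
  i=8: 82   i=9: 133   i=10: 7
Match at i=10, j=5: e = 10·13 + 5 = 135.

135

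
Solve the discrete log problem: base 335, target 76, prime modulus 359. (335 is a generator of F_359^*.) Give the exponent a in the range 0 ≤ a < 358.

51

Baby-step giant-step with m = ceil(sqrt(358)) = 19.
Baby table (335^j mod 359 for j=0..18):
  0:1  1:335  2:217  3:177  4:60  5:355  6:96  7:209
  8:10  9:119  10:16  11:334  12:241  13:319  14:242  15:295
  16:100  17:113  18:160
Giant step factor: 335^(-19) ≡ 56 (mod 359).
Scan 76·56^i mod 359 for i = 0, 1, …:
  i=0: 76   i=1: 307   i=2: 319
Match at i=2, j=13: a = 2·19 + 13 = 51.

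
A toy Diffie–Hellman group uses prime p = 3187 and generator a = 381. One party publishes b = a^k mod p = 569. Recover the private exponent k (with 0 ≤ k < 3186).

1531

Baby-step giant-step with m = ceil(sqrt(3186)) = 57.
Baby table (381^j mod 3187 for j=0..56):
  0:1  1:381  2:1746  3:2330  4:1744  5:1568  6:1439  7:95
  8:1138  9:146  10:1447  11:3143  12:2358  13:2851  14:2651  15:2939
  16:1122  17:424  18:2194  19:920  20:3137  21:72  22:1936  23:1419
  24:2036  25:1275  26:1351  27:1624  28:466  29:2261  30:951  31:2200
  32:19  33:865  34:1304  35:2839  36:1266  37:1109  38:1845  39:1805
  40:2500  41:2774  42:1997  43:2351  44:184  45:3177  46:2564  47:1662
  48:2196  49:1682  50:255  51:1545  52:2237  53:1368  54:1727  55:1465
  56:440
Giant step factor: 381^(-57) ≡ 168 (mod 3187).
Scan 569·168^i mod 3187 for i = 0, 1, …:
  i=0: 569   i=1: 3169   i=2: 163   i=3: 1888
  i=4: 1671   i=5: 272   i=6: 1078   i=7: 2632
  i=8: 2370   i=9: 2972     …   i=25: 655
  i=26: 1682
Match at i=26, j=49: k = 26·57 + 49 = 1531.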